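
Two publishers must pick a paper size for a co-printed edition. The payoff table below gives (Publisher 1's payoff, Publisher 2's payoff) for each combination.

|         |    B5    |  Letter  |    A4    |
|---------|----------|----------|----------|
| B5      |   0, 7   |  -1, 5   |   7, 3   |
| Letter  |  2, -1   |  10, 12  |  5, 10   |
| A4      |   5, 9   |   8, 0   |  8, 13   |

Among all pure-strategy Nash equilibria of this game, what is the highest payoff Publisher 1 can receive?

10

Both Letter is a pure NE (Publisher 1: 10 ≥ 8; Publisher 2: 12 ≥ 10). Publisher 1 gets 10.
Both A4 is a pure NE (Publisher 1: 8 ≥ 7; Publisher 2: 13 ≥ 9). Publisher 1 gets 8.
Every other cell has a profitable deviation for at least one player. Highest of {10, 8} is 10.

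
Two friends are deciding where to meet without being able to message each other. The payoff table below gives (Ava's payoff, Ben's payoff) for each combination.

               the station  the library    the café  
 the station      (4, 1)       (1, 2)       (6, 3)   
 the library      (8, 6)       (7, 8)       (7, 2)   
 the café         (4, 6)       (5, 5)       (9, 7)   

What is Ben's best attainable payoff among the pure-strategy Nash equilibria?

8

Both the library is a pure NE (Ava: 7 ≥ 5; Ben: 8 ≥ 6). Ben gets 8.
Both the café is a pure NE (Ava: 9 ≥ 7; Ben: 7 ≥ 6). Ben gets 7.
Every other cell has a profitable deviation for at least one player. Highest of {8, 7} is 8.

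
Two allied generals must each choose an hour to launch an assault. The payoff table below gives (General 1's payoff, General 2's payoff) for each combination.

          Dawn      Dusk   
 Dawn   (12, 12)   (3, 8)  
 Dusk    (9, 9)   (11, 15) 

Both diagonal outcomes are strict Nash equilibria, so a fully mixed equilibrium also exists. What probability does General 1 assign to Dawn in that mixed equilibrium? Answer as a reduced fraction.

3/5

General 1's mix p on Dawn must make General 2 indifferent between Dawn and Dusk.
General 2's payoff from Dawn: 12p + 9(1−p). From Dusk: 8p + 15(1−p).
Set equal: 4p = 6(1−p) → p = 6/10 = 3/5.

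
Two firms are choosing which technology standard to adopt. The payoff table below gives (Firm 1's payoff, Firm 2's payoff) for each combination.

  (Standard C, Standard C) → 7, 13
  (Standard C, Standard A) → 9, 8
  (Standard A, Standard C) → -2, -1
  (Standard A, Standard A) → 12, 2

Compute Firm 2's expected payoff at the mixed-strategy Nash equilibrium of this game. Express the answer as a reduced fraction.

17/4

Firm 1 mixes with probability p on Standard C, chosen so Firm 2 is indifferent: 13p + (-1)(1−p) = 8p + 2(1−p) gives p = 3/8.
Firm 2's expected payoff is 13·3/8 + (-1)·5/8 = 17/4.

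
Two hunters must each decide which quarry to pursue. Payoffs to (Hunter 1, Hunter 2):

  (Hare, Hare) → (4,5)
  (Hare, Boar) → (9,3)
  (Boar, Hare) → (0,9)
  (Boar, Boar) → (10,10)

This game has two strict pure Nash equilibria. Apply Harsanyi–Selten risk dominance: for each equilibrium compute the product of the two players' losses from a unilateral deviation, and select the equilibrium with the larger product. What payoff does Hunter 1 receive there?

4

At both Hare: Hunter 1 loses 4 − 0 = 4 by deviating; Hunter 2 loses 5 − 3 = 2. Product = 4·2 = 8.
At both Boar: Hunter 1 loses 10 − 9 = 1 by deviating; Hunter 2 loses 10 − 9 = 1. Product = 1·1 = 1.
8 > 1, so both Hare is risk-dominant. Hunter 1's payoff there is 4.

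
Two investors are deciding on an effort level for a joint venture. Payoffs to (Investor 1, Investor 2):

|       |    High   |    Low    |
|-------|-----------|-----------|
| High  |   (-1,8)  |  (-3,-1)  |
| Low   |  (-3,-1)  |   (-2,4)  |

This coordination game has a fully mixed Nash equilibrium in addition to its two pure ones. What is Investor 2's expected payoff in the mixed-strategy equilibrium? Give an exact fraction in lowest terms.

Investor 1 mixes with probability p on High, chosen so Investor 2 is indifferent: 8p + (-1)(1−p) = (-1)p + 4(1−p) gives p = 5/14.
Investor 2's expected payoff is 8·5/14 + (-1)·9/14 = 31/14.

31/14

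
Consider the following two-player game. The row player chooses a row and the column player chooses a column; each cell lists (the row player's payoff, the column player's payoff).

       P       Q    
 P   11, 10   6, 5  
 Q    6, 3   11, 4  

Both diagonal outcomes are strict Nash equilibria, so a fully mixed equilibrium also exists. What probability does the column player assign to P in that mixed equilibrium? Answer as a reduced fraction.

The column player's mix q on P must make the row player indifferent between P and Q.
The row player's payoff from P: 11q + 6(1−q). From Q: 6q + 11(1−q).
Set equal: 5q = 5(1−q) → q = 5/10 = 1/2.

1/2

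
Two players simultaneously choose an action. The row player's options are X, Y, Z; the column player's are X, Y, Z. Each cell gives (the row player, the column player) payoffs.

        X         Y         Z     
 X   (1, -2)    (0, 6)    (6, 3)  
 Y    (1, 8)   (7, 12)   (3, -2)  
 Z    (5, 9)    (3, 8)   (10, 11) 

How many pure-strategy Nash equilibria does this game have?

Both Y: the row player gets 7 (best alternative 3); the column player gets 12 (best alternative 8). Neither deviates — NE.
Both Z: the row player gets 10 (best alternative 6); the column player gets 11 (best alternative 9). Neither deviates — NE.
Both X is not a NE: the row player would switch to Z (5 > 1).
No other cell survives both best-response checks, so there are 2 pure NE.

2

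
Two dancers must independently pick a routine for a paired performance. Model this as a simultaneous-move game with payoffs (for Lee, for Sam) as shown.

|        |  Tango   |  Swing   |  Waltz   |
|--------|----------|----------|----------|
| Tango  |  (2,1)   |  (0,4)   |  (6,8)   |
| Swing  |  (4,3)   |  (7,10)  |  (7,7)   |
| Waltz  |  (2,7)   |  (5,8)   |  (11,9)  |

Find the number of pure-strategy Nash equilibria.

2

Both Swing: Lee gets 7 (best alternative 5); Sam gets 10 (best alternative 7). Neither deviates — NE.
Both Waltz: Lee gets 11 (best alternative 7); Sam gets 9 (best alternative 8). Neither deviates — NE.
Both Tango is not a NE: Lee would switch to Swing (4 > 2).
No other cell survives both best-response checks, so there are 2 pure NE.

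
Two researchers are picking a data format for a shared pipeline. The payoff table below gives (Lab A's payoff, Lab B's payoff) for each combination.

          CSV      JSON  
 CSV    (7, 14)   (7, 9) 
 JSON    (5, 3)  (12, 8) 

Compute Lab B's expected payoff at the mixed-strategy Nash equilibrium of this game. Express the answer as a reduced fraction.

Lab A mixes with probability p on CSV, chosen so Lab B is indifferent: 14p + 3(1−p) = 9p + 8(1−p) gives p = 1/2.
Lab B's expected payoff is 14·1/2 + 3·1/2 = 17/2.

17/2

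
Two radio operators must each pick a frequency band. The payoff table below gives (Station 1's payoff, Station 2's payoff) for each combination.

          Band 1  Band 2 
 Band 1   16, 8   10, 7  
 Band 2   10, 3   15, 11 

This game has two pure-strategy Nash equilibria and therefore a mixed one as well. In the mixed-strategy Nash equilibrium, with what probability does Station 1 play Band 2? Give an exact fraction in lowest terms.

1/9

Station 1's mix p on Band 1 must make Station 2 indifferent between Band 1 and Band 2.
Station 2's payoff from Band 1: 8p + 3(1−p). From Band 2: 7p + 11(1−p).
Set equal: 1p = 8(1−p) → p = 8/9.
Probability on Band 2 is 1 − 8/9 = 1/9.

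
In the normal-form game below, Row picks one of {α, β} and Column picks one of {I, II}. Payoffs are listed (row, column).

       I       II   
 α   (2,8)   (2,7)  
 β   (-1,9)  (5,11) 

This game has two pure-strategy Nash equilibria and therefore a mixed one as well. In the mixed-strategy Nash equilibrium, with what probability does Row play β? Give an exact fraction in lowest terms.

1/3

Row's mix p on α must make Column indifferent between I and II.
Column's payoff from I: 8p + 9(1−p). From II: 7p + 11(1−p).
Set equal: 1p = 2(1−p) → p = 2/3.
Probability on β is 1 − 2/3 = 1/3.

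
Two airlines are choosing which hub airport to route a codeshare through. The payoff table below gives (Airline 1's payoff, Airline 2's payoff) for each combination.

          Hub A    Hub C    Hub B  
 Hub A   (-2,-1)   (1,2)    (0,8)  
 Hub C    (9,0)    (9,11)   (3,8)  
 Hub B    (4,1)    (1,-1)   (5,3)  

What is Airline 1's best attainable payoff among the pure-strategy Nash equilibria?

9

Both Hub C is a pure NE (Airline 1: 9 ≥ 1; Airline 2: 11 ≥ 8). Airline 1 gets 9.
Both Hub B is a pure NE (Airline 1: 5 ≥ 3; Airline 2: 3 ≥ 1). Airline 1 gets 5.
Every other cell has a profitable deviation for at least one player. Highest of {9, 5} is 9.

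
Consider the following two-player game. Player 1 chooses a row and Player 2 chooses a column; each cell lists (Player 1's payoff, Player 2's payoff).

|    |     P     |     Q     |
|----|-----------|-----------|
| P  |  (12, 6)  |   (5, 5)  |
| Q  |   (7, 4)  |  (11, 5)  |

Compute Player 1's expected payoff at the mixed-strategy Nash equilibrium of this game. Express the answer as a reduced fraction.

97/11

Player 2 mixes with probability q on P, chosen so Player 1 is indifferent: 12q + 5(1−q) = 7q + 11(1−q) gives q = 6/11.
Player 1's expected payoff (from either row, since indifferent) is 12·6/11 + 5·5/11 = 97/11.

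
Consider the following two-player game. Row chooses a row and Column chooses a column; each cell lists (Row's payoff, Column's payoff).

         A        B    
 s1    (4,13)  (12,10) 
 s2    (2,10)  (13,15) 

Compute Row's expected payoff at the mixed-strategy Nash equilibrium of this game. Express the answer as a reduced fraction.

Column mixes with probability q on A, chosen so Row is indifferent: 4q + 12(1−q) = 2q + 13(1−q) gives q = 1/3.
Row's expected payoff (from either row, since indifferent) is 4·1/3 + 12·2/3 = 28/3.

28/3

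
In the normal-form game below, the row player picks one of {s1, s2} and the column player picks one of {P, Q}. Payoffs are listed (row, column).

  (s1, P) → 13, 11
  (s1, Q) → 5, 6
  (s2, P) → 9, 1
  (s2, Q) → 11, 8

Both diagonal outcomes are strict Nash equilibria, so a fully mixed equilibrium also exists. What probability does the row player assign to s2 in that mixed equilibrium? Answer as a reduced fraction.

5/12

The row player's mix p on s1 must make the column player indifferent between P and Q.
The column player's payoff from P: 11p + 1(1−p). From Q: 6p + 8(1−p).
Set equal: 5p = 7(1−p) → p = 7/12.
Probability on s2 is 1 − 7/12 = 5/12.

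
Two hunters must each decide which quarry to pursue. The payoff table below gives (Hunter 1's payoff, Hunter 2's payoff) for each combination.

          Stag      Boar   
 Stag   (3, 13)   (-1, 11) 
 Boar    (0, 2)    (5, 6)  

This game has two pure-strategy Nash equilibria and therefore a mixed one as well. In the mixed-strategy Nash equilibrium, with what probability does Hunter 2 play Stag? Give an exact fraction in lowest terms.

2/3

Hunter 2's mix q on Stag must make Hunter 1 indifferent between Stag and Boar.
Hunter 1's payoff from Stag: 3q + (-1)(1−q). From Boar: 0q + 5(1−q).
Set equal: 3q = 6(1−q) → q = 6/9 = 2/3.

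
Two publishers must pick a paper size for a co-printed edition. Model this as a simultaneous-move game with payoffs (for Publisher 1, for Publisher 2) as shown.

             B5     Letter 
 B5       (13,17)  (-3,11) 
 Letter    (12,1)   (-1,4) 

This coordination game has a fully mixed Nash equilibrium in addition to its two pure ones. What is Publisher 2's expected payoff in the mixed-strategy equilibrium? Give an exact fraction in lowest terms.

Publisher 1 mixes with probability p on B5, chosen so Publisher 2 is indifferent: 17p + 1(1−p) = 11p + 4(1−p) gives p = 1/3.
Publisher 2's expected payoff is 17·1/3 + 1·2/3 = 19/3.

19/3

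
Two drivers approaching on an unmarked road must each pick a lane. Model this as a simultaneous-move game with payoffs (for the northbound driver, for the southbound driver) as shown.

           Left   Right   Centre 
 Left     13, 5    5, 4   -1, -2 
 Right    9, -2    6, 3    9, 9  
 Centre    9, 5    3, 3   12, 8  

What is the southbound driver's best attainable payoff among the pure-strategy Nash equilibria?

Both Left is a pure NE (the northbound driver: 13 ≥ 9; the southbound driver: 5 ≥ 4). The southbound driver gets 5.
Both Centre is a pure NE (the northbound driver: 12 ≥ 9; the southbound driver: 8 ≥ 5). The southbound driver gets 8.
Every other cell has a profitable deviation for at least one player. Highest of {5, 8} is 8.

8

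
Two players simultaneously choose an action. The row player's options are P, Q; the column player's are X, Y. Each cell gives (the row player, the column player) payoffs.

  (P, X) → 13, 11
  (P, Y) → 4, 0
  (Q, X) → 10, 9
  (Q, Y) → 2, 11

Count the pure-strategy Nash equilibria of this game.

(P, X): the row player gets 13 (best alternative 10); the column player gets 11 (best alternative 0). Neither deviates — NE.
(Q, Y) is not a NE: the row player would switch to P (4 > 2).
No other cell survives both best-response checks, so there is 1 pure NE.

1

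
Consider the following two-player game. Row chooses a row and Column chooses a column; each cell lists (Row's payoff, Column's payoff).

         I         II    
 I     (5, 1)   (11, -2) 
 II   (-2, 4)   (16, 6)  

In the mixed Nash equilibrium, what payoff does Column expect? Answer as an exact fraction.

14/5

Row mixes with probability p on I, chosen so Column is indifferent: 1p + 4(1−p) = (-2)p + 6(1−p) gives p = 2/5.
Column's expected payoff is 1·2/5 + 4·3/5 = 14/5.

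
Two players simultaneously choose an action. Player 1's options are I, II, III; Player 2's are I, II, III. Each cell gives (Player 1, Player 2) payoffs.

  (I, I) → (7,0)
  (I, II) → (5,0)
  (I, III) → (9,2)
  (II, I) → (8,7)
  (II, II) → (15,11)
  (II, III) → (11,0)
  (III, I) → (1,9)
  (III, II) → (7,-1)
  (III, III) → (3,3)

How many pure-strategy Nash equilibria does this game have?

Both II: Player 1 gets 15 (best alternative 7); Player 2 gets 11 (best alternative 7). Neither deviates — NE.
Both III is not a NE: Player 1 would switch to II (11 > 3).
No other cell survives both best-response checks, so there is 1 pure NE.

1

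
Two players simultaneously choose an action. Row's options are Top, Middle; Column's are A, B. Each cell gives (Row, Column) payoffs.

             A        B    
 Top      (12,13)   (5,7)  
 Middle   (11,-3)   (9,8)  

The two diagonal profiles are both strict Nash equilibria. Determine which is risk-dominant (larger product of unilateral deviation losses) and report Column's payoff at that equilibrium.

8

At (Top, A): Row loses 12 − 11 = 1 by deviating; Column loses 13 − 7 = 6. Product = 1·6 = 6.
At (Middle, B): Row loses 9 − 5 = 4 by deviating; Column loses 8 − (-3) = 11. Product = 4·11 = 44.
44 > 6, so (Middle, B) is risk-dominant. Column's payoff there is 8.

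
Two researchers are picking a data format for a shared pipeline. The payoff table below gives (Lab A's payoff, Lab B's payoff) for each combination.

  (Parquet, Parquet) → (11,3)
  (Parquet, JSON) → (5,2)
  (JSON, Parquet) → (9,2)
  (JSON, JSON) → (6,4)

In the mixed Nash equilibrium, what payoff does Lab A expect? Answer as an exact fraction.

7

Lab B mixes with probability q on Parquet, chosen so Lab A is indifferent: 11q + 5(1−q) = 9q + 6(1−q) gives q = 1/3.
Lab A's expected payoff (from either row, since indifferent) is 11·1/3 + 5·2/3 = 7.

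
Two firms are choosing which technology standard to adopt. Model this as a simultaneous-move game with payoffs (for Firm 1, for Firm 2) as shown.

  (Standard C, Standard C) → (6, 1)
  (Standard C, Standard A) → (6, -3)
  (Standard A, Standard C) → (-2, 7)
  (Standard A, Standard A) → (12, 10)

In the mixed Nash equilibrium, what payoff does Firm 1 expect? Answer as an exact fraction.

Firm 2 mixes with probability q on Standard C, chosen so Firm 1 is indifferent: 6q + 6(1−q) = (-2)q + 12(1−q) gives q = 3/7.
Firm 1's expected payoff (from either row, since indifferent) is 6·3/7 + 6·4/7 = 6.

6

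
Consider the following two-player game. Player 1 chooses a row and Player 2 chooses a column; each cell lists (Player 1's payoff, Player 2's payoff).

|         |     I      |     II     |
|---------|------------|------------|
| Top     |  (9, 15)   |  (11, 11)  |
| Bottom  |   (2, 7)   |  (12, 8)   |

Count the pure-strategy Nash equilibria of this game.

2

(Top, I): Player 1 gets 9 (best alternative 2); Player 2 gets 15 (best alternative 11). Neither deviates — NE.
(Bottom, II): Player 1 gets 12 (best alternative 11); Player 2 gets 8 (best alternative 7). Neither deviates — NE.
(Bottom, I) is not a NE: Player 1 would switch to Top (9 > 2).
No other cell survives both best-response checks, so there are 2 pure NE.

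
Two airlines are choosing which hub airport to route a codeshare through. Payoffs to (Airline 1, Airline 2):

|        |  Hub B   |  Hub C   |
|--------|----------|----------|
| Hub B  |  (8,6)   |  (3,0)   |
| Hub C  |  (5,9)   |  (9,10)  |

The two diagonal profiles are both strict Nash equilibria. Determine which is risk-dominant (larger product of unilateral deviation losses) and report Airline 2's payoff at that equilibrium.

At both Hub B: Airline 1 loses 8 − 5 = 3 by deviating; Airline 2 loses 6 − 0 = 6. Product = 3·6 = 18.
At both Hub C: Airline 1 loses 9 − 3 = 6 by deviating; Airline 2 loses 10 − 9 = 1. Product = 6·1 = 6.
18 > 6, so both Hub B is risk-dominant. Airline 2's payoff there is 6.

6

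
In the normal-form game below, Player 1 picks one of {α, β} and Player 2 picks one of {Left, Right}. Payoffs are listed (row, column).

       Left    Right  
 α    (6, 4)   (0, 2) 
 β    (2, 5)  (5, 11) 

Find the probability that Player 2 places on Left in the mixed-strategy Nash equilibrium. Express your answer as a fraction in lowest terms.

5/9

Player 2's mix q on Left must make Player 1 indifferent between α and β.
Player 1's payoff from α: 6q + 0(1−q). From β: 2q + 5(1−q).
Set equal: 4q = 5(1−q) → q = 5/9.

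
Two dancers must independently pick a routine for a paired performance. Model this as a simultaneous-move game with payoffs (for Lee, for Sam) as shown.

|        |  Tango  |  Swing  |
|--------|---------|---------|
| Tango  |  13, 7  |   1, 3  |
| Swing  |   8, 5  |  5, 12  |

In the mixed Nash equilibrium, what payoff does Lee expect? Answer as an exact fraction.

Sam mixes with probability q on Tango, chosen so Lee is indifferent: 13q + 1(1−q) = 8q + 5(1−q) gives q = 4/9.
Lee's expected payoff (from either row, since indifferent) is 13·4/9 + 1·5/9 = 19/3.

19/3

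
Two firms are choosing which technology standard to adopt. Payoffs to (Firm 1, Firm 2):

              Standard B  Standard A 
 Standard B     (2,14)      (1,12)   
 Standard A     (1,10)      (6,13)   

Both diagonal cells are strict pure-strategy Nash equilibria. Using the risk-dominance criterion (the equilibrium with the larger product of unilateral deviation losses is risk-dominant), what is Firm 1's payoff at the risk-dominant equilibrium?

6

At both Standard B: Firm 1 loses 2 − 1 = 1 by deviating; Firm 2 loses 14 − 12 = 2. Product = 1·2 = 2.
At both Standard A: Firm 1 loses 6 − 1 = 5 by deviating; Firm 2 loses 13 − 10 = 3. Product = 5·3 = 15.
15 > 2, so both Standard A is risk-dominant. Firm 1's payoff there is 6.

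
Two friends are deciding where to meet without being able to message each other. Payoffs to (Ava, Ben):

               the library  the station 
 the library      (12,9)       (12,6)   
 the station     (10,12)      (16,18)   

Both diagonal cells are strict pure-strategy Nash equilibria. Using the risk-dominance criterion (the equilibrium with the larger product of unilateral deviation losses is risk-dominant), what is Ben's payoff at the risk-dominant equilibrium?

18

At both the library: Ava loses 12 − 10 = 2 by deviating; Ben loses 9 − 6 = 3. Product = 2·3 = 6.
At both the station: Ava loses 16 − 12 = 4 by deviating; Ben loses 18 − 12 = 6. Product = 4·6 = 24.
24 > 6, so both the station is risk-dominant. Ben's payoff there is 18.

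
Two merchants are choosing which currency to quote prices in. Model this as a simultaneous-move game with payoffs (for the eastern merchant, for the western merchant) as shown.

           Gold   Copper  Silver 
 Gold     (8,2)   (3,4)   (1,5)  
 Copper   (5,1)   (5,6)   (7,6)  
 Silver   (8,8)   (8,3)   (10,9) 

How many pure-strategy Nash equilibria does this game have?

1

Both Silver: the eastern merchant gets 10 (best alternative 7); the western merchant gets 9 (best alternative 8). Neither deviates — NE.
Both Copper is not a NE: the eastern merchant would switch to Silver (8 > 5).
No other cell survives both best-response checks, so there is 1 pure NE.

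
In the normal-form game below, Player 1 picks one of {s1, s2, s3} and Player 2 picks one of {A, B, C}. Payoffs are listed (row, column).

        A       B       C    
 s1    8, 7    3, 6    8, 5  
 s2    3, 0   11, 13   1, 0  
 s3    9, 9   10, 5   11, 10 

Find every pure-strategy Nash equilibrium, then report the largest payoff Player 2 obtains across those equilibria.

(s2, B) is a pure NE (Player 1: 11 ≥ 10; Player 2: 13 ≥ 0). Player 2 gets 13.
(s3, C) is a pure NE (Player 1: 11 ≥ 8; Player 2: 10 ≥ 9). Player 2 gets 10.
Every other cell has a profitable deviation for at least one player. Highest of {13, 10} is 13.

13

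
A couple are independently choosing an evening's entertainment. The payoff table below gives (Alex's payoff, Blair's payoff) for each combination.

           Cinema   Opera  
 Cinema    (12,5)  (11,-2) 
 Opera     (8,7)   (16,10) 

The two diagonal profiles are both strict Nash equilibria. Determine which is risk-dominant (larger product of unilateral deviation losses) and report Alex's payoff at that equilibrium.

12

At both Cinema: Alex loses 12 − 8 = 4 by deviating; Blair loses 5 − (-2) = 7. Product = 4·7 = 28.
At both Opera: Alex loses 16 − 11 = 5 by deviating; Blair loses 10 − 7 = 3. Product = 5·3 = 15.
28 > 15, so both Cinema is risk-dominant. Alex's payoff there is 12.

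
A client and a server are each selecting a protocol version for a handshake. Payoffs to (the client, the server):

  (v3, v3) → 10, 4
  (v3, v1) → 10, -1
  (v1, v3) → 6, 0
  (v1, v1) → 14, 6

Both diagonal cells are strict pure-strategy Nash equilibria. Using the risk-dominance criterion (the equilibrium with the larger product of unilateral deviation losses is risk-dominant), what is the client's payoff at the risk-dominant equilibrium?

14

At both v3: the client loses 10 − 6 = 4 by deviating; the server loses 4 − (-1) = 5. Product = 4·5 = 20.
At both v1: the client loses 14 − 10 = 4 by deviating; the server loses 6 − 0 = 6. Product = 4·6 = 24.
24 > 20, so both v1 is risk-dominant. The client's payoff there is 14.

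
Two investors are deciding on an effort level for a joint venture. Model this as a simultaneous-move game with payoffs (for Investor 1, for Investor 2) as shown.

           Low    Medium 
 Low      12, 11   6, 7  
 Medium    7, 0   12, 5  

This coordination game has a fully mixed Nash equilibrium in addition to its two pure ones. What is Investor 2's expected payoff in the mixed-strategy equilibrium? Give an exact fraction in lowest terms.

Investor 1 mixes with probability p on Low, chosen so Investor 2 is indifferent: 11p + 0(1−p) = 7p + 5(1−p) gives p = 5/9.
Investor 2's expected payoff is 11·5/9 + 0·4/9 = 55/9.

55/9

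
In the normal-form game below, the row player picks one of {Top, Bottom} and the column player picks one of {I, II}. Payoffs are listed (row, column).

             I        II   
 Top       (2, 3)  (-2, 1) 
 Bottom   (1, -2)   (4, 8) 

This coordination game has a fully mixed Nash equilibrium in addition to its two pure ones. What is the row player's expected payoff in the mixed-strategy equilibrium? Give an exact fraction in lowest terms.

The column player mixes with probability q on I, chosen so the row player is indifferent: 2q + (-2)(1−q) = 1q + 4(1−q) gives q = 6/7.
The row player's expected payoff (from either row, since indifferent) is 2·6/7 + (-2)·1/7 = 10/7.

10/7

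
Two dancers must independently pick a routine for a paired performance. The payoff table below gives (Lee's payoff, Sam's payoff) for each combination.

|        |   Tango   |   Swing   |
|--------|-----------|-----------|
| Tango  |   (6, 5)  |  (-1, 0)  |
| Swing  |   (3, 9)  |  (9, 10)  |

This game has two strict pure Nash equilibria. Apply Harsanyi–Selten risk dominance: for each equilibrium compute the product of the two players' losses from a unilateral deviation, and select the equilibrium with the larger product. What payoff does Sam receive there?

5

At both Tango: Lee loses 6 − 3 = 3 by deviating; Sam loses 5 − 0 = 5. Product = 3·5 = 15.
At both Swing: Lee loses 9 − (-1) = 10 by deviating; Sam loses 10 − 9 = 1. Product = 10·1 = 10.
15 > 10, so both Tango is risk-dominant. Sam's payoff there is 5.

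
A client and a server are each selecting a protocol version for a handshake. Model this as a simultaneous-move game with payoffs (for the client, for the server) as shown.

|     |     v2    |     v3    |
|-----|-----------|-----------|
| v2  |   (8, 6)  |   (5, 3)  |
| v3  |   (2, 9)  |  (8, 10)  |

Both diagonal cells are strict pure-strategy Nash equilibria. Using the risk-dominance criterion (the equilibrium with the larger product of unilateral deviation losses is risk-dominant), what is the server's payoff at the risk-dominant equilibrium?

6

At both v2: the client loses 8 − 2 = 6 by deviating; the server loses 6 − 3 = 3. Product = 6·3 = 18.
At both v3: the client loses 8 − 5 = 3 by deviating; the server loses 10 − 9 = 1. Product = 3·1 = 3.
18 > 3, so both v2 is risk-dominant. The server's payoff there is 6.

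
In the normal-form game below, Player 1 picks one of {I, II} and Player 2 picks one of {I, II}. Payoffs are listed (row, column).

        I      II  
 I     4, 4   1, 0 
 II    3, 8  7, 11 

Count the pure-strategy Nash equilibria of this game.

Both I: Player 1 gets 4 (best alternative 3); Player 2 gets 4 (best alternative 0). Neither deviates — NE.
Both II: Player 1 gets 7 (best alternative 1); Player 2 gets 11 (best alternative 8). Neither deviates — NE.
(II, I) is not a NE: Player 1 would switch to I (4 > 3).
No other cell survives both best-response checks, so there are 2 pure NE.

2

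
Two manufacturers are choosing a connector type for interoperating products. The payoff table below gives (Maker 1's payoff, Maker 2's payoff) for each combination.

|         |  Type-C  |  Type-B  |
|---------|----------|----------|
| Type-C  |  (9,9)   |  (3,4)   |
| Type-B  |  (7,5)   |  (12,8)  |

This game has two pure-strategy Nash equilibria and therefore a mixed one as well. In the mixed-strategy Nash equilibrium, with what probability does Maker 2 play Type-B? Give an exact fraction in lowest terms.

Maker 2's mix q on Type-C must make Maker 1 indifferent between Type-C and Type-B.
Maker 1's payoff from Type-C: 9q + 3(1−q). From Type-B: 7q + 12(1−q).
Set equal: 2q = 9(1−q) → q = 9/11.
Probability on Type-B is 1 − 9/11 = 2/11.

2/11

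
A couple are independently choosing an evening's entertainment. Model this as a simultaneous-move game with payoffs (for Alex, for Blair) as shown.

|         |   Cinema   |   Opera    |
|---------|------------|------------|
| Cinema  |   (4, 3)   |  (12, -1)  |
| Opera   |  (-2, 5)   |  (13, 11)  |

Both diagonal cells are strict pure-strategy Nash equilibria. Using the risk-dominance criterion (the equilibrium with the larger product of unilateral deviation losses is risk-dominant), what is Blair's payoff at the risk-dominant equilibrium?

At both Cinema: Alex loses 4 − (-2) = 6 by deviating; Blair loses 3 − (-1) = 4. Product = 6·4 = 24.
At both Opera: Alex loses 13 − 12 = 1 by deviating; Blair loses 11 − 5 = 6. Product = 1·6 = 6.
24 > 6, so both Cinema is risk-dominant. Blair's payoff there is 3.

3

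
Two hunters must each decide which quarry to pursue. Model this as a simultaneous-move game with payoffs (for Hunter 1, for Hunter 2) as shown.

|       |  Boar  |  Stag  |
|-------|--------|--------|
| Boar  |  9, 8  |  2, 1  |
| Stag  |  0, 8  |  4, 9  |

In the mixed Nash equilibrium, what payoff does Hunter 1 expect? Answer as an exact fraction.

36/11

Hunter 2 mixes with probability q on Boar, chosen so Hunter 1 is indifferent: 9q + 2(1−q) = 0q + 4(1−q) gives q = 2/11.
Hunter 1's expected payoff (from either row, since indifferent) is 9·2/11 + 2·9/11 = 36/11.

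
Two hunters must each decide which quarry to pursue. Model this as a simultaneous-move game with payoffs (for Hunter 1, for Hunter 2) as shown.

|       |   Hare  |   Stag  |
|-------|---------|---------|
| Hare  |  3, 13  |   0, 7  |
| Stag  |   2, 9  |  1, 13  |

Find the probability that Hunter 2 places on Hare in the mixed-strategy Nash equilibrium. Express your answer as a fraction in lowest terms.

Hunter 2's mix q on Hare must make Hunter 1 indifferent between Hare and Stag.
Hunter 1's payoff from Hare: 3q + 0(1−q). From Stag: 2q + 1(1−q).
Set equal: 1q = 1(1−q) → q = 1/2.

1/2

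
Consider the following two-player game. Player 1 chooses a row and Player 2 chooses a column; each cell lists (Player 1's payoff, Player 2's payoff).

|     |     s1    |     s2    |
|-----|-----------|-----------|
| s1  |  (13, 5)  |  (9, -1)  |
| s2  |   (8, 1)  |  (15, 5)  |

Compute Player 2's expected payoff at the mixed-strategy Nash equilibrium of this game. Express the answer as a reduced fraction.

13/5

Player 1 mixes with probability p on s1, chosen so Player 2 is indifferent: 5p + 1(1−p) = (-1)p + 5(1−p) gives p = 2/5.
Player 2's expected payoff is 5·2/5 + 1·3/5 = 13/5.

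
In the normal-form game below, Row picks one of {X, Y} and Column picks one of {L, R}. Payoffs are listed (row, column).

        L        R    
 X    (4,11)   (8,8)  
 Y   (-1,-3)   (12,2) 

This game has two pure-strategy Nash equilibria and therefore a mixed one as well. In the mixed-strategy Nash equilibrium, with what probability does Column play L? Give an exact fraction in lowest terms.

Column's mix q on L must make Row indifferent between X and Y.
Row's payoff from X: 4q + 8(1−q). From Y: (-1)q + 12(1−q).
Set equal: 5q = 4(1−q) → q = 4/9.

4/9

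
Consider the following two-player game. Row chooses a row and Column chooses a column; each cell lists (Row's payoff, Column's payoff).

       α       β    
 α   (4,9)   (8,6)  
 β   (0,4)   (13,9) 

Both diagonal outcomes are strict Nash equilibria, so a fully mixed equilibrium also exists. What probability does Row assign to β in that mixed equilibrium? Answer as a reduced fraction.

3/8

Row's mix p on α must make Column indifferent between α and β.
Column's payoff from α: 9p + 4(1−p). From β: 6p + 9(1−p).
Set equal: 3p = 5(1−p) → p = 5/8.
Probability on β is 1 − 5/8 = 3/8.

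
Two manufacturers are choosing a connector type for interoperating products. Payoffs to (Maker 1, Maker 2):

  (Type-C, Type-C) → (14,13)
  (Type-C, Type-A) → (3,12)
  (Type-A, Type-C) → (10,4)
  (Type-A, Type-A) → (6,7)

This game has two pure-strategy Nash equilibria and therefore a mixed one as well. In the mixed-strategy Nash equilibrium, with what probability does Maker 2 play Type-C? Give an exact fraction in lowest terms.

Maker 2's mix q on Type-C must make Maker 1 indifferent between Type-C and Type-A.
Maker 1's payoff from Type-C: 14q + 3(1−q). From Type-A: 10q + 6(1−q).
Set equal: 4q = 3(1−q) → q = 3/7.

3/7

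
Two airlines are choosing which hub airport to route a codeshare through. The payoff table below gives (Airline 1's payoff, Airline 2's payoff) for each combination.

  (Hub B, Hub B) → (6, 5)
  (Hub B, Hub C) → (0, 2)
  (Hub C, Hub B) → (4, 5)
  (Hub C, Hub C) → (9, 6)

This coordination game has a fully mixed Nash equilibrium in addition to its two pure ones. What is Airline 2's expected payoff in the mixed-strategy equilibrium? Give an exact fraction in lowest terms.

5

Airline 1 mixes with probability p on Hub B, chosen so Airline 2 is indifferent: 5p + 5(1−p) = 2p + 6(1−p) gives p = 1/4.
Airline 2's expected payoff is 5·1/4 + 5·3/4 = 5.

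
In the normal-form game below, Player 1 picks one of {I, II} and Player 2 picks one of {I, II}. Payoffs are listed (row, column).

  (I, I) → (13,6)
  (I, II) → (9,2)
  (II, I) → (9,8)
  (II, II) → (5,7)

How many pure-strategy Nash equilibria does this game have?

Both I: Player 1 gets 13 (best alternative 9); Player 2 gets 6 (best alternative 2). Neither deviates — NE.
Both II is not a NE: Player 1 would switch to I (9 > 5).
No other cell survives both best-response checks, so there is 1 pure NE.

1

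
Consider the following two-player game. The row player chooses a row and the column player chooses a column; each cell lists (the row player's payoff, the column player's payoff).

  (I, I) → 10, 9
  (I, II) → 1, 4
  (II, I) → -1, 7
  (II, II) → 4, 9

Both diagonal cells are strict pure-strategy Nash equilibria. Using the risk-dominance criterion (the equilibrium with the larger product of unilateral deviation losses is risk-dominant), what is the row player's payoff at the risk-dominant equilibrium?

10

At both I: the row player loses 10 − (-1) = 11 by deviating; the column player loses 9 − 4 = 5. Product = 11·5 = 55.
At both II: the row player loses 4 − 1 = 3 by deviating; the column player loses 9 − 7 = 2. Product = 3·2 = 6.
55 > 6, so both I is risk-dominant. The row player's payoff there is 10.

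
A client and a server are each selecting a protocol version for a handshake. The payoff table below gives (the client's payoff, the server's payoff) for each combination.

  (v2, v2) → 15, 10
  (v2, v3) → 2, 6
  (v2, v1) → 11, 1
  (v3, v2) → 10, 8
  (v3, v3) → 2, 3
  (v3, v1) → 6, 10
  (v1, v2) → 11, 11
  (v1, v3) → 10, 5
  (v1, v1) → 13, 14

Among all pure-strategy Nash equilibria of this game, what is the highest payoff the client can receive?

15

Both v2 is a pure NE (the client: 15 ≥ 11; the server: 10 ≥ 6). The client gets 15.
Both v1 is a pure NE (the client: 13 ≥ 11; the server: 14 ≥ 11). The client gets 13.
Every other cell has a profitable deviation for at least one player. Highest of {15, 13} is 15.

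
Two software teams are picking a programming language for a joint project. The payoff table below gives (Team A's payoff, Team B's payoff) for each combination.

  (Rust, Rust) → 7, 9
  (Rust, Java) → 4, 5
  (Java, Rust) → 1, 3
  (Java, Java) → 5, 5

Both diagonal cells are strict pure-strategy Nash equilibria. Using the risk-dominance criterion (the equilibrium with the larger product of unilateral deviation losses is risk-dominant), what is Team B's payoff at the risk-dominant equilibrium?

At both Rust: Team A loses 7 − 1 = 6 by deviating; Team B loses 9 − 5 = 4. Product = 6·4 = 24.
At both Java: Team A loses 5 − 4 = 1 by deviating; Team B loses 5 − 3 = 2. Product = 1·2 = 2.
24 > 2, so both Rust is risk-dominant. Team B's payoff there is 9.

9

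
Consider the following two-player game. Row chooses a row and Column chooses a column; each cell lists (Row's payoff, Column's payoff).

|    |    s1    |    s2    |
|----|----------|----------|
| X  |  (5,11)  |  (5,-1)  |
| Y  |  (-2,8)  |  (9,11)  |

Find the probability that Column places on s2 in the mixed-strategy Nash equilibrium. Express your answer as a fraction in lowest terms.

Column's mix q on s1 must make Row indifferent between X and Y.
Row's payoff from X: 5q + 5(1−q). From Y: (-2)q + 9(1−q).
Set equal: 7q = 4(1−q) → q = 4/11.
Probability on s2 is 1 − 4/11 = 7/11.

7/11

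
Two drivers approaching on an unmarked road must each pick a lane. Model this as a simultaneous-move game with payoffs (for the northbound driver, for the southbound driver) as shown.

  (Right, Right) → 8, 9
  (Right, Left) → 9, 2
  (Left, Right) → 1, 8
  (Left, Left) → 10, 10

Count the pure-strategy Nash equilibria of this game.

2

Both Right: the northbound driver gets 8 (best alternative 1); the southbound driver gets 9 (best alternative 2). Neither deviates — NE.
Both Left: the northbound driver gets 10 (best alternative 9); the southbound driver gets 10 (best alternative 8). Neither deviates — NE.
(Right, Left) is not a NE: the northbound driver would switch to Left (10 > 9).
No other cell survives both best-response checks, so there are 2 pure NE.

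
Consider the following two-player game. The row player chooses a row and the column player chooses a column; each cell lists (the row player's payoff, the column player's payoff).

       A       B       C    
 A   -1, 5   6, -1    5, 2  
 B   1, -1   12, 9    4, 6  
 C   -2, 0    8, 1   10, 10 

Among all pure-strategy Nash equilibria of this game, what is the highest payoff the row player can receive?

12

Both B is a pure NE (the row player: 12 ≥ 8; the column player: 9 ≥ 6). The row player gets 12.
Both C is a pure NE (the row player: 10 ≥ 5; the column player: 10 ≥ 1). The row player gets 10.
Every other cell has a profitable deviation for at least one player. Highest of {12, 10} is 12.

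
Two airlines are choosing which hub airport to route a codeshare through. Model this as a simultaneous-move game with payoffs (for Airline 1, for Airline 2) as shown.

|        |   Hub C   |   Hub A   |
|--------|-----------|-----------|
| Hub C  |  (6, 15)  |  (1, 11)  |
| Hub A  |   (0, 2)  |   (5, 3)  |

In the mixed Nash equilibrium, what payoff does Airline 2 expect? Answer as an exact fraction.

Airline 1 mixes with probability p on Hub C, chosen so Airline 2 is indifferent: 15p + 2(1−p) = 11p + 3(1−p) gives p = 1/5.
Airline 2's expected payoff is 15·1/5 + 2·4/5 = 23/5.

23/5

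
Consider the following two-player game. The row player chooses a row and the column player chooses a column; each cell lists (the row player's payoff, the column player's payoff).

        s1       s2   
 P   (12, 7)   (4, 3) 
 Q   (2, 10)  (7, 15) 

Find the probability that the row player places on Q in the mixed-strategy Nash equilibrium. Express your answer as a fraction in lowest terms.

4/9

The row player's mix p on P must make the column player indifferent between s1 and s2.
The column player's payoff from s1: 7p + 10(1−p). From s2: 3p + 15(1−p).
Set equal: 4p = 5(1−p) → p = 5/9.
Probability on Q is 1 − 5/9 = 4/9.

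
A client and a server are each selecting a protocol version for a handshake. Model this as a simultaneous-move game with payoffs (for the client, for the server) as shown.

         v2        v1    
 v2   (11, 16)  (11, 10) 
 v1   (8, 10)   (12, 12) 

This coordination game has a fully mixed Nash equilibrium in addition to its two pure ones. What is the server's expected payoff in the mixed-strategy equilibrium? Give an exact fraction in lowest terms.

The client mixes with probability p on v2, chosen so the server is indifferent: 16p + 10(1−p) = 10p + 12(1−p) gives p = 1/4.
The server's expected payoff is 16·1/4 + 10·3/4 = 23/2.

23/2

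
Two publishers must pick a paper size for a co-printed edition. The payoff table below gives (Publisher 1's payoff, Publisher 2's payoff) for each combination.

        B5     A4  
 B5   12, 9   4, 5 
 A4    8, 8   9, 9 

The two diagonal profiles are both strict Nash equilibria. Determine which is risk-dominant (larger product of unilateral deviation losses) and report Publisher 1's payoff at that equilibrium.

12

At both B5: Publisher 1 loses 12 − 8 = 4 by deviating; Publisher 2 loses 9 − 5 = 4. Product = 4·4 = 16.
At both A4: Publisher 1 loses 9 − 4 = 5 by deviating; Publisher 2 loses 9 − 8 = 1. Product = 5·1 = 5.
16 > 5, so both B5 is risk-dominant. Publisher 1's payoff there is 12.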